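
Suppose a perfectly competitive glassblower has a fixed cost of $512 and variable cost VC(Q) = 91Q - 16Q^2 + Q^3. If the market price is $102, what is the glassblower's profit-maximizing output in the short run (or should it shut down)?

Variable cost is VC = 91Q - 16Q^2 + Q^3, so AVC = VC/Q = 91 - 16Q + Q^2 and MC = dTC/dQ = 91 - 32Q + 3Q^2.
AVC is minimized where dAVC/dQ = -16 + 2Q = 0, at Q = 8; min AVC = 91 - 16·8 + 8^2 = $27.
Since P = $102 ≥ min AVC = $27, price covers variable cost and the firm should produce.
P = MC gives -11 - 32Q + 3Q^2 = 0, with roots -1/3 and 11. Take the larger (rising MC): Q* = 11.
Check: AVC at Q = 11 is $36 ≤ P, so revenue covers variable cost.
Profit = P·Q − TC = 102·11 − 908 = $214.

Produce at Q = 11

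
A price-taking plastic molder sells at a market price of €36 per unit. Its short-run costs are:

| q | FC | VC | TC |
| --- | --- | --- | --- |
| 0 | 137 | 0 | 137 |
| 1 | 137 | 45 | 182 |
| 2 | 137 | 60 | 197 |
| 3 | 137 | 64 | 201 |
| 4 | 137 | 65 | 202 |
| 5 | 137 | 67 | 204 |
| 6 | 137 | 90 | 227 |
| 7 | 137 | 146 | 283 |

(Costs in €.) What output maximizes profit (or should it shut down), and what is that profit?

q = 6; profit = -€11

Compute π = P·q − TC at each output: q=0: -137; q=1: -146; q=2: -125; q=3: -93; q=4: -58; q=5: -24; q=6: -11; q=7: -31.
Profit is maximized at q = 6. AVC there is 90/6 = €15 ≤ P, so producing beats shutting down (which would give -€137).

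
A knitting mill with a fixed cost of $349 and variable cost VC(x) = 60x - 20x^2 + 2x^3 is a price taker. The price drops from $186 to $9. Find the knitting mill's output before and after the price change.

MC = 60 - 40x + 6x^2; the shutdown threshold is min AVC = $10 (at x = 5).
At P = $186 ≥ min AVC, set P = MC on the rising branch: x = 9.
At P = $9 < min AVC = $10, price no longer covers variable cost at any output, so the firm shuts down: x = 0.

Output falls from 9 to 0 (the firm shuts down)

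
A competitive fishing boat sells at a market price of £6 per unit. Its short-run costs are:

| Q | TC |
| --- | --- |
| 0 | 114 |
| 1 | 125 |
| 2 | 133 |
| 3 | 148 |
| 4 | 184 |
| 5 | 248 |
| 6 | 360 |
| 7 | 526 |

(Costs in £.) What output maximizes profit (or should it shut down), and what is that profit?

Q = 0 (shut down); profit = -£114

Profit at each row (π = 6Q − TC): Q=0: -114; Q=1: -119; Q=2: -121; Q=3: -130; Q=4: -160; Q=5: -218; Q=6: -324; Q=7: -484.
Profit is highest at Q = 0. Equivalently, the lowest AVC in the table is 19/2 ≈ £9.50 at Q = 2, and P = £6 falls below it — price never covers variable cost, so the firm shuts down and loses only its fixed cost.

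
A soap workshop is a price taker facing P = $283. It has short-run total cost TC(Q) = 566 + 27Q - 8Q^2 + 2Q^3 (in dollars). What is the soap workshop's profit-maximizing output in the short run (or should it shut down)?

From TC, MC = TC'(Q) = 27 - 16Q + 6Q^2 and AVC = VC/Q = 27 - 8Q + 2Q^2.
The AVC parabola has its vertex at Q = 8/4 = 2, where AVC = 27 - 8·2 + 2·2^2 = $19.
Since P = $283 ≥ min AVC = $19, price covers variable cost and the firm should produce.
Set P = MC: 283 = 27 - 16Q + 6Q^2 → -256 - 16Q + 6Q^2 = 0. The roots are Q = -16/3 and Q = 8; the profit-maximizing output is on the rising part of MC, so Q* = 8.
Check: AVC at Q = 8 is $91 ≤ P, so revenue covers variable cost.
Profit = P·Q − TC = 283·8 − 1294 = $970.

Produce at Q = 8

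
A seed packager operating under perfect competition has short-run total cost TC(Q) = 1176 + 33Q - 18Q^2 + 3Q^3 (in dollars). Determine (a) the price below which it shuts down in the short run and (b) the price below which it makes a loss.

AVC = 33 - 18Q + 3Q^2; minimized at Q = 3, giving min AVC = $6. That is the shutdown price.
ATC = 1176/Q + 33 - 18Q + 3Q^2. Setting dATC/dQ = −1176/Q^2 − 18 + 6Q = 0 gives Q = 7 (since 6·7^3 − 18·7^2 = 1176).
min ATC = 1176/7 + 33 − 18·7 + 3·7^2 = $222. That is the break-even price.
For $6 ≤ P < $222 the firm produces at a loss; below $6 it shuts down.

Shutdown price = $6; break-even price = $222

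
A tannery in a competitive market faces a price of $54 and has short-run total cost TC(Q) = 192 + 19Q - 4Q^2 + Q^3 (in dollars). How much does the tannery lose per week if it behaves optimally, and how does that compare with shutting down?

Profit = -$42 at Q = 5

AVC = 19 - 4Q + Q^2 has its minimum $15 at Q = 2; price $54 clears that bar, so the firm operates.
With MC = 19 - 8Q + 3Q^2, P = MC on the upward-sloping part at Q* = 5.
TR = 54·5 = 270. TC = 192 + 120 = 312. Profit = 270 − 312 = -$42.
By producing, the firm covers all variable cost plus $150 of fixed cost; shutting down would lose the full $192.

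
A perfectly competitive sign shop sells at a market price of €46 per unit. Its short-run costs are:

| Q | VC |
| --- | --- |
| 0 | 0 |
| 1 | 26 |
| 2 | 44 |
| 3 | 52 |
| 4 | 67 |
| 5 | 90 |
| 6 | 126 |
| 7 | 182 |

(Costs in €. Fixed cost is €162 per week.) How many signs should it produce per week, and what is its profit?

Q = 6; profit = -€12

Profit at each row (π = 46Q − TC): Q=0: -162; Q=1: -142; Q=2: -114; Q=3: -76; Q=4: -45; Q=5: -22; Q=6: -12; Q=7: -22.
Profit is maximized at Q = 6. AVC there is 126/6 = €21 ≤ P, so producing beats shutting down (which would give -€162).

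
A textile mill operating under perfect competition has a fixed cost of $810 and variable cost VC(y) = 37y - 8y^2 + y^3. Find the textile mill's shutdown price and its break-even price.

AVC = 37 - 8y + y^2; minimized at y = 4, giving min AVC = $21. That is the shutdown price.
ATC = 810/y + 37 - 8y + y^2. Setting dATC/dy = −810/y^2 − 8 + 2y = 0 gives y = 9 (since 2·9^3 − 8·9^2 = 810).
min ATC = 810/9 + 37 − 8·9 + 9^2 = $136. That is the break-even price.
For $21 ≤ P < $136 the firm produces at a loss; below $21 it shuts down.

Shutdown price = $21; break-even price = $136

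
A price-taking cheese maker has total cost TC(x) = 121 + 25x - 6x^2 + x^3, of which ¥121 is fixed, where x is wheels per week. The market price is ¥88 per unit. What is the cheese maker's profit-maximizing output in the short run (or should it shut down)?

From TC, MC = TC'(x) = 25 - 12x + 3x^2 and AVC = VC/x = 25 - 6x + x^2.
The AVC parabola has its vertex at x = 6/2 = 3, where AVC = 25 - 6·3 + 3^2 = ¥16.
P = ¥88 exceeds min AVC = ¥16, so the firm stays open.
Set P = MC: 88 = 25 - 12x + 3x^2 → -63 - 12x + 3x^2 = 0. The roots are x = -3 and x = 7; the profit-maximizing output is on the rising part of MC, so x* = 7.
Check: AVC at x = 7 is ¥32 ≤ P, so revenue covers variable cost.
Profit = P·x − TC = 88·7 − 345 = ¥271.

Produce at x = 7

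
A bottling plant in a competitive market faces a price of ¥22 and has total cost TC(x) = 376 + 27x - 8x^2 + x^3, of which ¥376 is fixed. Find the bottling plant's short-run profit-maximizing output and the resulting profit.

AVC = 27 - 8x + x^2; min AVC = ¥11 at x = 4. Since P = ¥22 ≥ min AVC, the firm produces.
With MC = 27 - 16x + 3x^2, P = MC on the upward-sloping part at x* = 5.
TR = 22·5 = 110. TC = 376 + 60 = 436. Profit = 110 − 436 = -¥326.
Shutting down would mean losing the fixed cost of ¥376, so operating at a loss of ¥326 is better by ¥50.

Profit = -¥326 at x = 5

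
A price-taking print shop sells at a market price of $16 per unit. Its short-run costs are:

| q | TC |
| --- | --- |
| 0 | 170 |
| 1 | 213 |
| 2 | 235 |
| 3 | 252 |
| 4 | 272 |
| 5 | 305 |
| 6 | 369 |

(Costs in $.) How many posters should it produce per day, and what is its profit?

Profit at each row (π = 16q − TC): q=0: -170; q=1: -197; q=2: -203; q=3: -204; q=4: -208; q=5: -225; q=6: -273.
Profit is highest at q = 0. Equivalently, the lowest AVC in the table is 102/4 ≈ $25.50 at q = 4, and P = $16 falls below it — price never covers variable cost, so the firm shuts down and loses only its fixed cost.

q = 0 (shut down); profit = -$170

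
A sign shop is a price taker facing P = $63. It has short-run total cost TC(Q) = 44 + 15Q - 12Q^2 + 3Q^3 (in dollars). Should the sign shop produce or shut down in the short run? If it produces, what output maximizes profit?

Produce at Q = 4

From TC, MC = TC'(Q) = 15 - 24Q + 9Q^2 and AVC = VC/Q = 15 - 12Q + 3Q^2.
The AVC parabola has its vertex at Q = 12/6 = 2, where AVC = 15 - 12·2 + 3·2^2 = $3.
Since P = $63 ≥ min AVC = $3, price covers variable cost and the firm should produce.
P = MC gives -48 - 24Q + 9Q^2 = 0, with roots -4/3 and 4. Take the larger (rising MC): Q* = 4.
Check: AVC at Q = 4 is $15 ≤ P, so revenue covers variable cost.
Profit = P·Q − TC = 63·4 − 104 = $148.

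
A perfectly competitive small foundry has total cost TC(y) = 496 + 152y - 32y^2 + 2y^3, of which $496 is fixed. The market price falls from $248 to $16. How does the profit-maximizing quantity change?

MC = 152 - 64y + 6y^2; the shutdown threshold is min AVC = $24 (at y = 8).
With P = $248 above the shutdown price, P = MC gives y = 12.
At P = $16 < min AVC = $24, price no longer covers variable cost at any output, so the firm shuts down: y = 0.

Output falls from 12 to 0 (the firm shuts down)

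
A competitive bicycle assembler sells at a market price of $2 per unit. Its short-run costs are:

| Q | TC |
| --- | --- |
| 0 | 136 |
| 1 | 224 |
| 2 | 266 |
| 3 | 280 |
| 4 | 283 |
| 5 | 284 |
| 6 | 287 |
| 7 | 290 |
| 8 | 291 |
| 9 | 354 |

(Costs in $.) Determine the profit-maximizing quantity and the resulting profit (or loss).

Tabulate TR − TC: Q=0: -136; Q=1: -222; Q=2: -262; Q=3: -274; Q=4: -275; Q=5: -274; Q=6: -275; Q=7: -276; Q=8: -275; Q=9: -336.
Profit is highest at Q = 0. Equivalently, the lowest AVC in the table is 155/8 ≈ $19.38 at Q = 8, and P = $2 falls below it — price never covers variable cost, so the firm shuts down and loses only its fixed cost.

Q = 0 (shut down); profit = -$136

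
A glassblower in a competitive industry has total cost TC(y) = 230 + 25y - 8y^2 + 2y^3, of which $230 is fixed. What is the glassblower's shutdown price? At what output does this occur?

$17 per unit, at y = 2

Short-run supply begins at min AVC. From VC = 25y - 8y^2 + 2y^3, AVC = 25 - 8y + 2y^2.
At the minimum of AVC, MC = AVC. MC = 25 - 16y + 6y^2; setting MC = AVC gives 4y^2 - 8y = 0, so y = 2. min AVC = 17.
The firm shuts down for any P below $17.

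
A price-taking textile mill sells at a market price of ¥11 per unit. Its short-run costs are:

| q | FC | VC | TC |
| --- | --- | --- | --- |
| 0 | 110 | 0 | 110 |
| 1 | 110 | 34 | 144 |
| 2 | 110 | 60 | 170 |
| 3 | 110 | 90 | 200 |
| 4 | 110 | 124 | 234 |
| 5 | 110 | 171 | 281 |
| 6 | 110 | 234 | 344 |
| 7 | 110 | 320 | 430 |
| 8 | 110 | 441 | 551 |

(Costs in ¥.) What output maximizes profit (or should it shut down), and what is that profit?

q = 0 (shut down); profit = -¥110

Profit at each row (π = 11q − TC): q=0: -110; q=1: -133; q=2: -148; q=3: -167; q=4: -190; q=5: -226; q=6: -278; q=7: -353; q=8: -463.
Profit is highest at q = 0. Equivalently, the lowest AVC in the table is 60/2 ≈ ¥30 at q = 2, and P = ¥11 falls below it — price never covers variable cost, so the firm shuts down and loses only its fixed cost.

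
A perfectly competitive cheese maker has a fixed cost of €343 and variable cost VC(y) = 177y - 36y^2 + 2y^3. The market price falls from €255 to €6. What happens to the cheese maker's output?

AVC = 177 - 36y + 2y^2, minimized at y = 9 where min AVC = €15. MC = 177 - 72y + 6y^2.
At P = €255 ≥ min AVC, set P = MC on the rising branch: y = 13.
At P = €6 < min AVC = €15, price no longer covers variable cost at any output, so the firm shuts down: y = 0.

Output falls from 13 to 0 (the firm shuts down)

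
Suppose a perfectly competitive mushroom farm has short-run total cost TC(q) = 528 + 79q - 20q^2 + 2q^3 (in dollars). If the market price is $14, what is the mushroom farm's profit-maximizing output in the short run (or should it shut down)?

Shut down

Strip out fixed cost: VC = 79q - 20q^2 + 2q^3. Then AVC = 79 - 20q + 2q^2 and MC = 79 - 40q + 6q^2.
The AVC parabola has its vertex at q = 20/4 = 5, where AVC = 79 - 20·5 + 2·5^2 = $29.
With P < min AVC ($14 < $29), every unit sold adds to the loss.
Shutting down limits the loss to fixed cost, $528.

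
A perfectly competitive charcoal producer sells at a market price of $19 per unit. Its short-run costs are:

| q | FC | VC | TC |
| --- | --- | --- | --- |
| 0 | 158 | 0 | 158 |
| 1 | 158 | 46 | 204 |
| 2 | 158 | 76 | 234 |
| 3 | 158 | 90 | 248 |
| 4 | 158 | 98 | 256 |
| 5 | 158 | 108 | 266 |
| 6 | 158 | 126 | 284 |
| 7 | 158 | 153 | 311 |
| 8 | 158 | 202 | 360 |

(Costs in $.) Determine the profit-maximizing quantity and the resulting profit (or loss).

q = 0 (shut down); profit = -$158

Compute π = P·q − TC at each output: q=0: -158; q=1: -185; q=2: -196; q=3: -191; q=4: -180; q=5: -171; q=6: -170; q=7: -178; q=8: -208.
Profit is highest at q = 0. Equivalently, the lowest AVC in the table is 126/6 ≈ $21 at q = 6, and P = $19 falls below it — price never covers variable cost, so the firm shuts down and loses only its fixed cost.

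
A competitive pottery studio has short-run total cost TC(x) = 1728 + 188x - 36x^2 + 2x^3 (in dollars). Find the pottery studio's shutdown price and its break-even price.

Shutdown price = $26; break-even price = $188

AVC = 188 - 36x + 2x^2; minimized at x = 9, giving min AVC = $26. That is the shutdown price.
ATC = 1728/x + 188 - 36x + 2x^2. Setting dATC/dx = −1728/x^2 − 36 + 4x = 0 gives x = 12 (since 4·12^3 − 36·12^2 = 1728).
min ATC = 1728/12 + 188 − 36·12 + 2·12^2 = $188. That is the break-even price.
Between these two prices the firm operates at a loss; above $188 it earns a profit.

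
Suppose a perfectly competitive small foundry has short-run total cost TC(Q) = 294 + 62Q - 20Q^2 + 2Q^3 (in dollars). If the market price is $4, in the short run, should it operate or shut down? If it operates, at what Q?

Shut down

From TC, MC = TC'(Q) = 62 - 40Q + 6Q^2 and AVC = VC/Q = 62 - 20Q + 2Q^2.
AVC hits its minimum where MC = AVC, at Q = 5, giving min AVC = 62 - 20·5 + 2·5^2 = $12.
Since P = $4 < min AVC = $12, price fails to cover variable cost at any output.
The firm minimizes its loss by shutting down and losing only its fixed cost of $294.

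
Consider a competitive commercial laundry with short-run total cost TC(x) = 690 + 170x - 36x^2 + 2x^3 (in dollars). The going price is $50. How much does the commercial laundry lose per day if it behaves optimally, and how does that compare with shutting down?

Profit = -$290 at x = 10

AVC = 170 - 36x + 2x^2; min AVC = $8 at x = 9. Since P = $50 ≥ min AVC, the firm produces.
MC = 170 - 72x + 6x^2. Setting P = MC and taking the root on the rising branch gives x* = 10.
TR = 50·10 = 500. TC = 690 + 100 = 790. Profit = 500 − 790 = -$290.
That loss of $290 beats the $690 the firm would lose by shutting down; producing recovers $400 of fixed cost.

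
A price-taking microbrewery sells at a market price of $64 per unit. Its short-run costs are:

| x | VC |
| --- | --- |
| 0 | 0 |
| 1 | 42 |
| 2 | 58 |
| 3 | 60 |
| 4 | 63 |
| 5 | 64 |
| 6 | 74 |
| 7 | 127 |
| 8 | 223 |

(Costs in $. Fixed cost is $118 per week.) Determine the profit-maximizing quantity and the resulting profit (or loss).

Compute π = P·x − TC at each output: x=0: -118; x=1: -96; x=2: -48; x=3: 14; x=4: 75; x=5: 138; x=6: 192; x=7: 203; x=8: 171.
Profit is maximized at x = 7. AVC there is 127/7 = $18.14 ≤ P, so producing beats shutting down (which would give -$118).

x = 7; profit = $203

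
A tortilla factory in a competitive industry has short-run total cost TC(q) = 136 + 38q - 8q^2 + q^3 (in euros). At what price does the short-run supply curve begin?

€22 per unit

Short-run supply begins at min AVC. From VC = 38q - 8q^2 + q^3, AVC = 38 - 8q + q^2.
At the minimum of AVC, MC = AVC. MC = 38 - 16q + 3q^2; setting MC = AVC gives 2q^2 - 8q = 0, so q = 4. min AVC = 22.
So the shutdown price is €22.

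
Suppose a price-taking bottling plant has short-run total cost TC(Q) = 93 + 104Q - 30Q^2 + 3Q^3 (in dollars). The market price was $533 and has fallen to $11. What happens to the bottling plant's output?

Output falls from 11 to 0 (the firm shuts down)

MC = 104 - 60Q + 9Q^2; the shutdown threshold is min AVC = $29 (at Q = 5).
At P = $533 ≥ min AVC, set P = MC on the rising branch: Q = 11.
At P = $11 < min AVC = $29, price no longer covers variable cost at any output, so the firm shuts down: Q = 0.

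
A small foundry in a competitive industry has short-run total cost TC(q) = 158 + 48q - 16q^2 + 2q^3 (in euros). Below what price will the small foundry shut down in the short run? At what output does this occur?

The shutdown price is the minimum of AVC. VC = 48q - 16q^2 + 2q^3, so AVC = 48 - 16q + 2q^2.
dAVC/dq = -16 + 4q = 0 gives q = 4. min AVC = 48 - 16·4 + 2·4^2 = 16.
For P < €16 the firm produces nothing.

€16 per unit, at q = 4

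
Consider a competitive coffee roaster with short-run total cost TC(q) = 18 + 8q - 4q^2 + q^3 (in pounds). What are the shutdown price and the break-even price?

Shutdown price = £4; break-even price = £11

Shutdown price = min AVC. AVC = 8 - 4q + q^2, with vertex at q = 2 and minimum £4.
ATC = 18/q + 8 - 4q + q^2. Setting dATC/dq = −18/q^2 − 4 + 2q = 0 gives q = 3 (since 2·3^3 − 4·3^2 = 18).
min ATC = 18/3 + 8 − 4·3 + 3^2 = £11. That is the break-even price.
Between these two prices the firm operates at a loss; above £11 it earns a profit.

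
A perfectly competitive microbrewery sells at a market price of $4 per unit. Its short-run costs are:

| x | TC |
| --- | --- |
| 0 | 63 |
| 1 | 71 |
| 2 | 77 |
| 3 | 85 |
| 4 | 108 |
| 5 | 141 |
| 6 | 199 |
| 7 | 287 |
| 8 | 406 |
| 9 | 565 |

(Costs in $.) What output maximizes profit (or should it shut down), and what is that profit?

x = 0 (shut down); profit = -$63

Profit at each row (π = 4x − TC): x=0: -63; x=1: -67; x=2: -69; x=3: -73; x=4: -92; x=5: -121; x=6: -175; x=7: -259; x=8: -374; x=9: -529.
Profit is highest at x = 0. Equivalently, the lowest AVC in the table is 14/2 ≈ $7 at x = 2, and P = $4 falls below it — price never covers variable cost, so the firm shuts down and loses only its fixed cost.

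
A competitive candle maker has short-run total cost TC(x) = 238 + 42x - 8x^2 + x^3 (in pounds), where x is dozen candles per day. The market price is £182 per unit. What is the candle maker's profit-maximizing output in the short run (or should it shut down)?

Variable cost is VC = 42x - 8x^2 + x^3, so AVC = VC/x = 42 - 8x + x^2 and MC = dTC/dx = 42 - 16x + 3x^2.
The AVC parabola has its vertex at x = 8/2 = 4, where AVC = 42 - 8·4 + 4^2 = £26.
Because £182 ≥ £26, revenue can cover variable cost; the firm operates.
Set P = MC: 182 = 42 - 16x + 3x^2 → -140 - 16x + 3x^2 = 0. The roots are x = -14/3 and x = 10; the profit-maximizing output is on the rising part of MC, so x* = 10.
Check: AVC at x = 10 is £62 ≤ P, so revenue covers variable cost.
Profit = P·x − TC = 182·10 − 858 = £962.

Produce at x = 10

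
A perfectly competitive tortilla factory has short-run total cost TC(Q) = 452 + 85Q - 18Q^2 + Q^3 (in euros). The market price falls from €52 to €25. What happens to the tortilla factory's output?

Output falls from 11 to 10

MC = 85 - 36Q + 3Q^2; the shutdown threshold is min AVC = €4 (at Q = 9).
With P = €52 above the shutdown price, P = MC gives Q = 11.
At P = €25 ≥ min AVC, set P = MC: Q = 10. The firm stays open but cuts output.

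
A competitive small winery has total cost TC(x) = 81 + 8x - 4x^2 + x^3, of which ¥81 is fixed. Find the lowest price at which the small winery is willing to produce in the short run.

Short-run supply begins at min AVC. From VC = 8x - 4x^2 + x^3, AVC = 8 - 4x + x^2.
dAVC/dx = -4 + 2x = 0 gives x = 2. min AVC = 8 - 4·2 + 2^2 = 4.
The firm shuts down for any P below ¥4.

¥4 per unit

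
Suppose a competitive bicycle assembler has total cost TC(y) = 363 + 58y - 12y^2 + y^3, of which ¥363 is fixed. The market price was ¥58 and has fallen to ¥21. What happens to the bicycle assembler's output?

AVC = 58 - 12y + y^2, minimized at y = 6 where min AVC = ¥22. MC = 58 - 24y + 3y^2.
At P = ¥58 ≥ min AVC, set P = MC on the rising branch: y = 8.
At P = ¥21 < min AVC = ¥22, price no longer covers variable cost at any output, so the firm shuts down: y = 0.

Output falls from 8 to 0 (the firm shuts down)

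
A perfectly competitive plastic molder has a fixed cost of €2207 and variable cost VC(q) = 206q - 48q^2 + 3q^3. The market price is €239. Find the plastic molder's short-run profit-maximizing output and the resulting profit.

AVC = 206 - 48q + 3q^2 has its minimum €14 at q = 8; price €239 clears that bar, so the firm operates.
MC = 206 - 96q + 9q^2. Setting P = MC and taking the root on the rising branch gives q* = 11.
TR = 239·11 = 2629. TC = 2207 + 451 = 2658. Profit = 2629 − 2658 = -€29.
That loss of €29 beats the €2207 the firm would lose by shutting down; producing recovers €2178 of fixed cost.

Profit = -€29 at q = 11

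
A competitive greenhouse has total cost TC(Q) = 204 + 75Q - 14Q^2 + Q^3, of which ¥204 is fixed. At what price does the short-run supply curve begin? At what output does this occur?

¥26 per unit, at Q = 7

The shutdown price is the minimum of AVC. VC = 75Q - 14Q^2 + Q^3, so AVC = 75 - 14Q + Q^2.
At the minimum of AVC, MC = AVC. MC = 75 - 28Q + 3Q^2; setting MC = AVC gives 2Q^2 - 14Q = 0, so Q = 7. min AVC = 26.
For P < ¥26 the firm produces nothing.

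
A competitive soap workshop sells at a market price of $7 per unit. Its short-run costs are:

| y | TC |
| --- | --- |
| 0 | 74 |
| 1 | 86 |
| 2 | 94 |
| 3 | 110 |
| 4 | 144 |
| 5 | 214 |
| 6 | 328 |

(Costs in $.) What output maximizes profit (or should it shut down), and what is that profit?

Compute π = P·y − TC at each output: y=0: -74; y=1: -79; y=2: -80; y=3: -89; y=4: -116; y=5: -179; y=6: -286.
Profit is highest at y = 0. Equivalently, the lowest AVC in the table is 20/2 ≈ $10 at y = 2, and P = $7 falls below it — price never covers variable cost, so the firm shuts down and loses only its fixed cost.

y = 0 (shut down); profit = -$74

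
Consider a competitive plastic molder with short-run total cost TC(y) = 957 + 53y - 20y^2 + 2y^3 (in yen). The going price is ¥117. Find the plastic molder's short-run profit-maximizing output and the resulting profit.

Profit = -¥189 at y = 8

AVC = 53 - 20y + 2y^2 has its minimum ¥3 at y = 5; price ¥117 clears that bar, so the firm operates.
With MC = 53 - 40y + 6y^2, P = MC on the upward-sloping part at y* = 8.
TR = 117·8 = 936. TC = 957 + 168 = 1125. Profit = 936 − 1125 = -¥189.
Shutting down would mean losing the fixed cost of ¥957, so operating at a loss of ¥189 is better by ¥768.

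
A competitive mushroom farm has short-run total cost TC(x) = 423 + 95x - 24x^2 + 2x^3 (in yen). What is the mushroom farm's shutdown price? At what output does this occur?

¥23 per unit, at x = 6

The firm shuts down when price falls below the minimum of average variable cost. AVC = VC/x = 95 - 24x + 2x^2.
At the minimum of AVC, MC = AVC. MC = 95 - 48x + 6x^2; setting MC = AVC gives 4x^2 - 24x = 0, so x = 6. min AVC = 23.
For P < ¥23 the firm produces nothing.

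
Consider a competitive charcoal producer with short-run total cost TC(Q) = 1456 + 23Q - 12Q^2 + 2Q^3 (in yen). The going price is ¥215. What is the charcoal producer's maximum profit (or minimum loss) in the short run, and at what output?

Profit = -¥176 at Q = 8

AVC = 23 - 12Q + 2Q^2; min AVC = ¥5 at Q = 3. Since P = ¥215 ≥ min AVC, the firm produces.
MC = 23 - 24Q + 6Q^2. Setting P = MC and taking the root on the rising branch gives Q* = 8.
TR = 215·8 = 1720. TC = 1456 + 440 = 1896. Profit = 1720 − 1896 = -¥176.
By producing, the firm covers all variable cost plus ¥1280 of fixed cost; shutting down would lose the full ¥1456.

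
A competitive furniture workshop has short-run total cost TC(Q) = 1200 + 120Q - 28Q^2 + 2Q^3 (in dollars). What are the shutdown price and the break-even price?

Shutdown price = $22; break-even price = $160

AVC = 120 - 28Q + 2Q^2; minimized at Q = 7, giving min AVC = $22. That is the shutdown price.
ATC = 1200/Q + 120 - 28Q + 2Q^2. Setting dATC/dQ = −1200/Q^2 − 28 + 4Q = 0 gives Q = 10 (since 4·10^3 − 28·10^2 = 1200).
min ATC = 1200/10 + 120 − 28·10 + 2·10^2 = $160. That is the break-even price.
For $22 ≤ P < $160 the firm produces at a loss; below $22 it shuts down.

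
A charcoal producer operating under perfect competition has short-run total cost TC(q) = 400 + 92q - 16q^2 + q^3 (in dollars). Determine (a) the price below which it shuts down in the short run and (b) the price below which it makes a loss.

Shutdown price = min AVC. AVC = 92 - 16q + q^2, with vertex at q = 8 and minimum $28.
ATC = 400/q + 92 - 16q + q^2. Setting dATC/dq = −400/q^2 − 16 + 2q = 0 gives q = 10 (since 2·10^3 − 16·10^2 = 400).
min ATC = 400/10 + 92 − 16·10 + 10^2 = $72. That is the break-even price.
Between these two prices the firm operates at a loss; above $72 it earns a profit.

Shutdown price = $28; break-even price = $72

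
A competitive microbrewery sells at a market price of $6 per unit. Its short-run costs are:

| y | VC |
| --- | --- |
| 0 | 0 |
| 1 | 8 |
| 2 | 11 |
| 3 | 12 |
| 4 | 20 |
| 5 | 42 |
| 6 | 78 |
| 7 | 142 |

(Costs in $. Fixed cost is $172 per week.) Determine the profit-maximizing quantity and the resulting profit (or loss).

y = 3; profit = -$166

Profit at each row (π = 6y − TC): y=0: -172; y=1: -174; y=2: -171; y=3: -166; y=4: -168; y=5: -184; y=6: -214; y=7: -272.
Profit is maximized at y = 3. AVC there is 12/3 = $4 ≤ P, so producing beats shutting down (which would give -$172).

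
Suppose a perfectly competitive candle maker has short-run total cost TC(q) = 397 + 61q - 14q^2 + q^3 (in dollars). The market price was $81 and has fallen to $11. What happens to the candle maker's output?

MC = 61 - 28q + 3q^2; the shutdown threshold is min AVC = $12 (at q = 7).
With P = $81 above the shutdown price, P = MC gives q = 10.
At P = $11 < min AVC = $12, price no longer covers variable cost at any output, so the firm shuts down: q = 0.

Output falls from 10 to 0 (the firm shuts down)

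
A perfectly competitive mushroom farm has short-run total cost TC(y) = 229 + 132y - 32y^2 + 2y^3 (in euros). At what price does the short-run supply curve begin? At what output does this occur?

€4 per unit, at y = 8

The shutdown price is the minimum of AVC. VC = 132y - 32y^2 + 2y^3, so AVC = 132 - 32y + 2y^2.
dAVC/dy = -32 + 4y = 0 gives y = 8. min AVC = 132 - 32·8 + 2·8^2 = 4.
So the shutdown price is €4.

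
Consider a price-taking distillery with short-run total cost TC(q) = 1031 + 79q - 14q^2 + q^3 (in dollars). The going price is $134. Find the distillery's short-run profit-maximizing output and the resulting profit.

Profit = -$63 at q = 11

AVC = 79 - 14q + q^2 has its minimum $30 at q = 7; price $134 clears that bar, so the firm operates.
MC = 79 - 28q + 3q^2. Setting P = MC and taking the root on the rising branch gives q* = 11.
TR = 134·11 = 1474. TC = 1031 + 506 = 1537. Profit = 1474 − 1537 = -$63.
Shutting down would mean losing the fixed cost of $1031, so operating at a loss of $63 is better by $968.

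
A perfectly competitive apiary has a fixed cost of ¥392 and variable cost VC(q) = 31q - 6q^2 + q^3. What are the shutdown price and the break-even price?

Shutdown price = min AVC. AVC = 31 - 6q + q^2, with vertex at q = 3 and minimum ¥22.
ATC = 392/q + 31 - 6q + q^2. Setting dATC/dq = −392/q^2 − 6 + 2q = 0 gives q = 7 (since 2·7^3 − 6·7^2 = 392).
min ATC = 392/7 + 31 − 6·7 + 7^2 = ¥94. That is the break-even price.
For ¥22 ≤ P < ¥94 the firm produces at a loss; below ¥22 it shuts down.

Shutdown price = ¥22; break-even price = ¥94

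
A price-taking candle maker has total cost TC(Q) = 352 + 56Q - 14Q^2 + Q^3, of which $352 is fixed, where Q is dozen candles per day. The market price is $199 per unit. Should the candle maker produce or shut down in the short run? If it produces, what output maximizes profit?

Produce at Q = 13

From TC, MC = TC'(Q) = 56 - 28Q + 3Q^2 and AVC = VC/Q = 56 - 14Q + Q^2.
AVC is minimized where dAVC/dQ = -14 + 2Q = 0, at Q = 7; min AVC = 56 - 14·7 + 7^2 = $7.
Because $199 ≥ $7, revenue can cover variable cost; the firm operates.
Solving P = MC: -143 - 28Q + 3Q^2 = 0 ⇒ Q = -11/3 or 13. On the upward-sloping branch, Q* = 13.
Check: AVC at Q = 13 is $43 ≤ P, so revenue covers variable cost.
Profit = P·Q − TC = 199·13 − 911 = $1676.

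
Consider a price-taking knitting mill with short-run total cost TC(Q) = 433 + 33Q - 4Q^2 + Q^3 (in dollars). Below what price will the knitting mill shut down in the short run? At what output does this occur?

The shutdown price is the minimum of AVC. VC = 33Q - 4Q^2 + Q^3, so AVC = 33 - 4Q + Q^2.
At the minimum of AVC, MC = AVC. MC = 33 - 8Q + 3Q^2; setting MC = AVC gives 2Q^2 - 4Q = 0, so Q = 2. min AVC = 29.
So the shutdown price is $29.

$29 per unit, at Q = 2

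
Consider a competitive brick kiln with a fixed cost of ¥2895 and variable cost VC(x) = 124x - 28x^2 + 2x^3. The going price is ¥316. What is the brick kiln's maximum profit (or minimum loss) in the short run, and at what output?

AVC = 124 - 28x + 2x^2; min AVC = ¥26 at x = 7. Since P = ¥316 ≥ min AVC, the firm produces.
With MC = 124 - 56x + 6x^2, P = MC on the upward-sloping part at x* = 12.
TR = 316·12 = 3792. TC = 2895 + 912 = 3807. Profit = 3792 − 3807 = -¥15.
By producing, the firm covers all variable cost plus ¥2880 of fixed cost; shutting down would lose the full ¥2895.

Profit = -¥15 at x = 12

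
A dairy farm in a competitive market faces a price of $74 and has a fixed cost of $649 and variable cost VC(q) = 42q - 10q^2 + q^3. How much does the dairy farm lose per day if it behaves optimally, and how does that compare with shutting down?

Profit = -$265 at q = 8

AVC = 42 - 10q + q^2; min AVC = $17 at q = 5. Since P = $74 ≥ min AVC, the firm produces.
MC = 42 - 20q + 3q^2. Setting P = MC and taking the root on the rising branch gives q* = 8.
TR = 74·8 = 592. TC = 649 + 208 = 857. Profit = 592 − 857 = -$265.
That loss of $265 beats the $649 the firm would lose by shutting down; producing recovers $384 of fixed cost.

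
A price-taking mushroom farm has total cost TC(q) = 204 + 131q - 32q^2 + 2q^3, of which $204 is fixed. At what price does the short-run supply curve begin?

$3 per unit

Short-run supply begins at min AVC. From VC = 131q - 32q^2 + 2q^3, AVC = 131 - 32q + 2q^2.
dAVC/dq = -32 + 4q = 0 gives q = 8. min AVC = 131 - 32·8 + 2·8^2 = 3.
So the shutdown price is $3.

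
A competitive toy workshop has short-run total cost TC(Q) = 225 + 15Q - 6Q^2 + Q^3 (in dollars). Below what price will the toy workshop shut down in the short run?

The firm shuts down when price falls below the minimum of average variable cost. AVC = VC/Q = 15 - 6Q + Q^2.
dAVC/dQ = -6 + 2Q = 0 gives Q = 3. min AVC = 15 - 6·3 + 3^2 = 6.
The firm shuts down for any P below $6.

$6 per unit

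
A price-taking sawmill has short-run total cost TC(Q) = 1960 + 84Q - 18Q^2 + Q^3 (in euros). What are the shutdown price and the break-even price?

Shutdown price = €3; break-even price = €168

Shutdown price = min AVC. AVC = 84 - 18Q + Q^2, with vertex at Q = 9 and minimum €3.
ATC = 1960/Q + 84 - 18Q + Q^2. Setting dATC/dQ = −1960/Q^2 − 18 + 2Q = 0 gives Q = 14 (since 2·14^3 − 18·14^2 = 1960).
min ATC = 1960/14 + 84 − 18·14 + 14^2 = €168. That is the break-even price.
For €3 ≤ P < €168 the firm produces at a loss; below €3 it shuts down.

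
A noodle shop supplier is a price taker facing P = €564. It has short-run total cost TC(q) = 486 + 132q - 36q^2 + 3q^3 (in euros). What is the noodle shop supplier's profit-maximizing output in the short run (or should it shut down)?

Variable cost is VC = 132q - 36q^2 + 3q^3, so AVC = VC/q = 132 - 36q + 3q^2 and MC = dTC/dq = 132 - 72q + 9q^2.
The AVC parabola has its vertex at q = 36/6 = 6, where AVC = 132 - 36·6 + 3·6^2 = €24.
Since P = €564 ≥ min AVC = €24, price covers variable cost and the firm should produce.
Set P = MC: 564 = 132 - 72q + 9q^2 → -432 - 72q + 9q^2 = 0. The roots are q = -4 and q = 12; the profit-maximizing output is on the rising part of MC, so q* = 12.
Check: AVC at q = 12 is €132 ≤ P, so revenue covers variable cost.
Profit = P·q − TC = 564·12 − 2070 = €4698.

Produce at q = 12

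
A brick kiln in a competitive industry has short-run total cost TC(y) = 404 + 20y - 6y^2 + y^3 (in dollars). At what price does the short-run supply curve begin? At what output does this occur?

The shutdown price is the minimum of AVC. VC = 20y - 6y^2 + y^3, so AVC = 20 - 6y + y^2.
At the minimum of AVC, MC = AVC. MC = 20 - 12y + 3y^2; setting MC = AVC gives 2y^2 - 6y = 0, so y = 3. min AVC = 11.
For P < $11 the firm produces nothing.

$11 per unit, at y = 3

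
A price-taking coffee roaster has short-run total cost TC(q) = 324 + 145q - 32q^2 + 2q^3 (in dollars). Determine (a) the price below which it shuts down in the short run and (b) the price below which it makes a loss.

Shutdown price = $17; break-even price = $55

AVC = 145 - 32q + 2q^2; minimized at q = 8, giving min AVC = $17. That is the shutdown price.
ATC = 324/q + 145 - 32q + 2q^2. Setting dATC/dq = −324/q^2 − 32 + 4q = 0 gives q = 9 (since 4·9^3 − 32·9^2 = 324).
min ATC = 324/9 + 145 − 32·9 + 2·9^2 = $55. That is the break-even price.
Between these two prices the firm operates at a loss; above $55 it earns a profit.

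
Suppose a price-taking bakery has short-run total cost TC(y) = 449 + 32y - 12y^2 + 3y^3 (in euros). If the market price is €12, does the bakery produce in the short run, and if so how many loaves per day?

Shut down

From TC, MC = TC'(y) = 32 - 24y + 9y^2 and AVC = VC/y = 32 - 12y + 3y^2.
The AVC parabola has its vertex at y = 12/6 = 2, where AVC = 32 - 12·2 + 3·2^2 = €20.
Since P = €12 < min AVC = €20, price fails to cover variable cost at any output.
The firm minimizes its loss by shutting down and losing only its fixed cost of €449.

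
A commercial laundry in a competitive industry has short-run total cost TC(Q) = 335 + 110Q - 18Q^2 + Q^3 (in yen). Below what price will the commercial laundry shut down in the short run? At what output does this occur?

The firm shuts down when price falls below the minimum of average variable cost. AVC = VC/Q = 110 - 18Q + Q^2.
At the minimum of AVC, MC = AVC. MC = 110 - 36Q + 3Q^2; setting MC = AVC gives 2Q^2 - 18Q = 0, so Q = 9. min AVC = 29.
So the shutdown price is ¥29.

¥29 per unit, at Q = 9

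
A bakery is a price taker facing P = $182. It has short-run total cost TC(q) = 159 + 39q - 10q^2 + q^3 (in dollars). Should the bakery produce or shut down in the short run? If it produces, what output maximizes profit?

Strip out fixed cost: VC = 39q - 10q^2 + q^3. Then AVC = 39 - 10q + q^2 and MC = 39 - 20q + 3q^2.
The AVC parabola has its vertex at q = 10/2 = 5, where AVC = 39 - 10·5 + 5^2 = $14.
Because $182 ≥ $14, revenue can cover variable cost; the firm operates.
Set P = MC: 182 = 39 - 20q + 3q^2 → -143 - 20q + 3q^2 = 0. The roots are q = -13/3 and q = 11; the profit-maximizing output is on the rising part of MC, so q* = 11.
Check: AVC at q = 11 is $50 ≤ P, so revenue covers variable cost.
Profit = P·q − TC = 182·11 − 709 = $1293.

Produce at q = 11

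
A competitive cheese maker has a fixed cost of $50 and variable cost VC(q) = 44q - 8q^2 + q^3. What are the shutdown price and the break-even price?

AVC = 44 - 8q + q^2; minimized at q = 4, giving min AVC = $28. That is the shutdown price.
ATC = 50/q + 44 - 8q + q^2. Setting dATC/dq = −50/q^2 − 8 + 2q = 0 gives q = 5 (since 2·5^3 − 8·5^2 = 50).
min ATC = 50/5 + 44 − 8·5 + 5^2 = $39. That is the break-even price.
Between these two prices the firm operates at a loss; above $39 it earns a profit.

Shutdown price = $28; break-even price = $39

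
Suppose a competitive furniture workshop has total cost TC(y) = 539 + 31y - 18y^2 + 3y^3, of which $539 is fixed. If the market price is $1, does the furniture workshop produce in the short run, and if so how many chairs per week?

Variable cost is VC = 31y - 18y^2 + 3y^3, so AVC = VC/y = 31 - 18y + 3y^2 and MC = dTC/dy = 31 - 36y + 9y^2.
AVC hits its minimum where MC = AVC, at y = 3, giving min AVC = 31 - 18·3 + 3·3^2 = $4.
Since P = $1 < min AVC = $4, price fails to cover variable cost at any output.
Best response: produce nothing and absorb the $539 fixed cost.

Shut down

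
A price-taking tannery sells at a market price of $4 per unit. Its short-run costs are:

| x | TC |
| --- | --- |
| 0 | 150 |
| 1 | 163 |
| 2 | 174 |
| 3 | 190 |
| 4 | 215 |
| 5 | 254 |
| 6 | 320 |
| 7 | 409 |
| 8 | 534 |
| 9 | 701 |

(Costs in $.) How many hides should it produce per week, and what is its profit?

Compute π = P·x − TC at each output: x=0: -150; x=1: -159; x=2: -166; x=3: -178; x=4: -199; x=5: -234; x=6: -296; x=7: -381; x=8: -502; x=9: -665.
Profit is highest at x = 0. Equivalently, the lowest AVC in the table is 24/2 ≈ $12 at x = 2, and P = $4 falls below it — price never covers variable cost, so the firm shuts down and loses only its fixed cost.

x = 0 (shut down); profit = -$150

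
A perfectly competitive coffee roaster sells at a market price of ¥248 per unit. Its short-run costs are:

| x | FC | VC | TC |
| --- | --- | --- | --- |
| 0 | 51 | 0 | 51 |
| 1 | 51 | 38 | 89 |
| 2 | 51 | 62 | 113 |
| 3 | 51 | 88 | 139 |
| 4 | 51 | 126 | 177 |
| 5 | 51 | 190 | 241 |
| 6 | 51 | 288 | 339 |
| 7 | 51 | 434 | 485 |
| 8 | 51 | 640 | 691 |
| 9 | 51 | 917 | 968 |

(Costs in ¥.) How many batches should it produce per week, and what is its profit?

Profit at each row (π = 248x − TC): x=0: -51; x=1: 159; x=2: 383; x=3: 605; x=4: 815; x=5: 999; x=6: 1149; x=7: 1251; x=8: 1293; x=9: 1264.
Profit is maximized at x = 8. AVC there is 640/8 = ¥80 ≤ P, so producing beats shutting down (which would give -¥51).

x = 8; profit = ¥1293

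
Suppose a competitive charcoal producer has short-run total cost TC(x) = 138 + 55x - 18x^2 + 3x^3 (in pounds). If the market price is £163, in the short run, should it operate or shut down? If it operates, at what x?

From TC, MC = TC'(x) = 55 - 36x + 9x^2 and AVC = VC/x = 55 - 18x + 3x^2.
The AVC parabola has its vertex at x = 18/6 = 3, where AVC = 55 - 18·3 + 3·3^2 = £28.
P = £163 exceeds min AVC = £28, so the firm stays open.
Solving P = MC: -108 - 36x + 9x^2 = 0 ⇒ x = -2 or 6. On the upward-sloping branch, x* = 6.
Check: AVC at x = 6 is £55 ≤ P, so revenue covers variable cost.
Profit = P·x − TC = 163·6 − 468 = £510.

Produce at x = 6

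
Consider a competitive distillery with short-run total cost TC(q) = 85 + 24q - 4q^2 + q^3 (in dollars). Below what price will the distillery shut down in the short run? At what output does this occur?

$20 per unit, at q = 2

Short-run supply begins at min AVC. From VC = 24q - 4q^2 + q^3, AVC = 24 - 4q + q^2.
At the minimum of AVC, MC = AVC. MC = 24 - 8q + 3q^2; setting MC = AVC gives 2q^2 - 4q = 0, so q = 2. min AVC = 20.
For P < $20 the firm produces nothing.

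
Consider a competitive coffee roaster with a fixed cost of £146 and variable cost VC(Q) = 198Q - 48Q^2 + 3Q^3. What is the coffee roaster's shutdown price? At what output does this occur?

The shutdown price is the minimum of AVC. VC = 198Q - 48Q^2 + 3Q^3, so AVC = 198 - 48Q + 3Q^2.
dAVC/dQ = -48 + 6Q = 0 gives Q = 8. min AVC = 198 - 48·8 + 3·8^2 = 6.
So the shutdown price is £6.

£6 per unit, at Q = 8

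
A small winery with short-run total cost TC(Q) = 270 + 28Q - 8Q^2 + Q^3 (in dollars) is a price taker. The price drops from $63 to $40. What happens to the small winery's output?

Output falls from 7 to 6

MC = 28 - 16Q + 3Q^2; the shutdown threshold is min AVC = $12 (at Q = 4).
With P = $63 above the shutdown price, P = MC gives Q = 7.
At P = $40 ≥ min AVC, set P = MC: Q = 6. The firm stays open but cuts output.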